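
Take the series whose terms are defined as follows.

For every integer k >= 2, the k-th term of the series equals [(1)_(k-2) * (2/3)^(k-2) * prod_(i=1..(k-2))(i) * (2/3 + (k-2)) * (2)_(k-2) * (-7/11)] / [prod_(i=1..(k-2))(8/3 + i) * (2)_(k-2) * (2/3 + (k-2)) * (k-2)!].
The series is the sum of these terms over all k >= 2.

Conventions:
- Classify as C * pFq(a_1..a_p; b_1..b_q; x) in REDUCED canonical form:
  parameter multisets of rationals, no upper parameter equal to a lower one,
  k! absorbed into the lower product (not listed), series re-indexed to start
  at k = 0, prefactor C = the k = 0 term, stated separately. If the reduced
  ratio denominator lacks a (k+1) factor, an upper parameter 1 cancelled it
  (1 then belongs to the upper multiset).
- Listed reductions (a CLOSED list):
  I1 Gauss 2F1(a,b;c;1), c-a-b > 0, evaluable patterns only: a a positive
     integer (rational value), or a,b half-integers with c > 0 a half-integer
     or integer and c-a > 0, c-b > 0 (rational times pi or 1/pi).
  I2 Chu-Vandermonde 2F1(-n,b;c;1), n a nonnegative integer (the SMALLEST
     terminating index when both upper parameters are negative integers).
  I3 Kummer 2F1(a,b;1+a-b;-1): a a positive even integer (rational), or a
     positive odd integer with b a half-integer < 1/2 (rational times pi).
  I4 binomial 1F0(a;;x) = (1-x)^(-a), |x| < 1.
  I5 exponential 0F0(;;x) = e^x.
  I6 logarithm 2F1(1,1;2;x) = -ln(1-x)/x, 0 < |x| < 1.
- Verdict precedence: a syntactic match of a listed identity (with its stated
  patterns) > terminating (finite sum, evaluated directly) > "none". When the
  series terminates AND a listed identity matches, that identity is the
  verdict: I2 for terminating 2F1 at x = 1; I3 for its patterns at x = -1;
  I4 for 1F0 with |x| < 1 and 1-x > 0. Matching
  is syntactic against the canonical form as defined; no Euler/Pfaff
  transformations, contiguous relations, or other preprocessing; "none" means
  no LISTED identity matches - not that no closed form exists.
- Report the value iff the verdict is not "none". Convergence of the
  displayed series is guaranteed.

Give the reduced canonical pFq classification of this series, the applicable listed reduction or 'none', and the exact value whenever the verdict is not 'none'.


Prefactor -7/11, argument 2/3: 2F1 with upper {1, 1} over lower {11/3}. Verdict: none. Every listed pattern misses the 2F1 form at 2/3, upper {1, 1}.

First insight: t_0 being -7/11, the parameter 2 appears in both the upper and lower lists and cancels (alongside the other common factor).
Ratio: r(k) = (2/3) * (k+1) (k+1) / [(k+11/3) (k+1)] - rational in k, leading ratio (2/3); with t_0 = -7/11, classification follows.


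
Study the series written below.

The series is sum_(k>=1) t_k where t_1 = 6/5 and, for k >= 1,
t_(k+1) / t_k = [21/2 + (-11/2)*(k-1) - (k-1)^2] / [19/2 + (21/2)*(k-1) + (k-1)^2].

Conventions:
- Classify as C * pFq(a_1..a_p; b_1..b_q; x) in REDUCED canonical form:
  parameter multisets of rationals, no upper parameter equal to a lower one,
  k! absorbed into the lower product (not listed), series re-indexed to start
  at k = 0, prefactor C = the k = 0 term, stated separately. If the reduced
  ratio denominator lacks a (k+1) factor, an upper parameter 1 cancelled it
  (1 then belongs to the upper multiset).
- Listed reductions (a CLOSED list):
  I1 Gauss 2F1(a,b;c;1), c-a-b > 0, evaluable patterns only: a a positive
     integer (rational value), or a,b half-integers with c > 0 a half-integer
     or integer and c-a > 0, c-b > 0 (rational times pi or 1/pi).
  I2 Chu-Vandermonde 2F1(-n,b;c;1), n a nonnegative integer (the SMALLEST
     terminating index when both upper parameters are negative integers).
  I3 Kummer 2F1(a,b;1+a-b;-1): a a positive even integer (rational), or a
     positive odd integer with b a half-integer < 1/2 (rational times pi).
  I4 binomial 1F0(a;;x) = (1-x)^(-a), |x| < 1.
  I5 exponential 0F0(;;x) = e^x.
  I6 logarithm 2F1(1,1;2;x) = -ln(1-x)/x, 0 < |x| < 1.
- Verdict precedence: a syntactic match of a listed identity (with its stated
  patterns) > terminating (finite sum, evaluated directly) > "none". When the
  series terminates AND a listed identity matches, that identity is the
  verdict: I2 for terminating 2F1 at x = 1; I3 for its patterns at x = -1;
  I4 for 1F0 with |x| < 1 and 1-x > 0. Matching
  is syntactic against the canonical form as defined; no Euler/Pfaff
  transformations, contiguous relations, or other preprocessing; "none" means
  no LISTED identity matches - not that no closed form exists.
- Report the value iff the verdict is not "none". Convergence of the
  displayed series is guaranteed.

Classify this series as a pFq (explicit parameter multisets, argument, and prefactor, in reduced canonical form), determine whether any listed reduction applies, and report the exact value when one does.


The series (x = -1) is 2F1: upper {-3/2, 7}, lower {19/2}, prefactor 6/5. Verdict: this is the Kummer evaluation I3 (x = -1; c = 19/2 equals 1+a-b for upper {-3/2, 7}: listed pattern). Exact value: (459459/524288) * pi.

Structural cue: t_0 = 6/5 here, and factor the ratio over Q (prefactor 6/5): negated roots = parameters.
Ratio: r(k) = (-1) * (k-3/2) (k+7) / [(k+19/2) (k+1)] - poly over poly, x = (-1) from leading terms; C = 6/5 at k = 0.


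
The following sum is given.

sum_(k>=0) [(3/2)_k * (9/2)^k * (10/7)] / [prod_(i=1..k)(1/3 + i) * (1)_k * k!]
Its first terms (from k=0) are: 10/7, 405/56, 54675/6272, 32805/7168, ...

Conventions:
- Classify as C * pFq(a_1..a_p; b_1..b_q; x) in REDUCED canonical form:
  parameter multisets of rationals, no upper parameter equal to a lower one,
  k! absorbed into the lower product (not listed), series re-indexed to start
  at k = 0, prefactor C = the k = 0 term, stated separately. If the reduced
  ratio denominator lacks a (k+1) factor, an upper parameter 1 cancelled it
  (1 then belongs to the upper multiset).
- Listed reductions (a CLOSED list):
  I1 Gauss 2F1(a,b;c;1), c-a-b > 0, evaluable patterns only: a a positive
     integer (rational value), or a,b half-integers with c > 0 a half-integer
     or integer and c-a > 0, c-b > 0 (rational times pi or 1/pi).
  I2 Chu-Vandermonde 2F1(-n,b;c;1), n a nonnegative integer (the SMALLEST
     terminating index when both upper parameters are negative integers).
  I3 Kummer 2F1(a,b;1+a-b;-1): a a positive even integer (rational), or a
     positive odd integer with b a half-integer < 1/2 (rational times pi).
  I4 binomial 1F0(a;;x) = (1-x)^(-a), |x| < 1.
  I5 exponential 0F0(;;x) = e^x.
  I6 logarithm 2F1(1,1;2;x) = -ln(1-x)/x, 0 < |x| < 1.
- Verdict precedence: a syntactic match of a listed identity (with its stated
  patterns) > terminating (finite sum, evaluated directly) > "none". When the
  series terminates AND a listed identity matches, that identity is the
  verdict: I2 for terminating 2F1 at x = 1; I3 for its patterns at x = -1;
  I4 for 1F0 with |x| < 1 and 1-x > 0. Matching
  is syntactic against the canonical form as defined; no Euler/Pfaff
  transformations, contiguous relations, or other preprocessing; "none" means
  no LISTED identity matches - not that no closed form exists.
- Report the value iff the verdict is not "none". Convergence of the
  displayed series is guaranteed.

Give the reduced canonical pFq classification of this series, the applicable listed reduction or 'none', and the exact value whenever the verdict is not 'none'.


With C = 10/7: the canonical form is 1F2(3/2; 1, 4/3; 9/2). Verdict: none here - no I1-I6 shape fits x = 9/2 with lower {1, 4/3}.

First insight: t_0 being 10/7, the denominator's factorial ratio (C = 10/7, x = 9/2) is a lower Pochhammer.
Term ratio: r(k) = (9/2) * (k+3/2) / [(k+1) (k+4/3) (k+1)] - rational in k. x = (9/2); t_0 = 10/7; negate the roots.


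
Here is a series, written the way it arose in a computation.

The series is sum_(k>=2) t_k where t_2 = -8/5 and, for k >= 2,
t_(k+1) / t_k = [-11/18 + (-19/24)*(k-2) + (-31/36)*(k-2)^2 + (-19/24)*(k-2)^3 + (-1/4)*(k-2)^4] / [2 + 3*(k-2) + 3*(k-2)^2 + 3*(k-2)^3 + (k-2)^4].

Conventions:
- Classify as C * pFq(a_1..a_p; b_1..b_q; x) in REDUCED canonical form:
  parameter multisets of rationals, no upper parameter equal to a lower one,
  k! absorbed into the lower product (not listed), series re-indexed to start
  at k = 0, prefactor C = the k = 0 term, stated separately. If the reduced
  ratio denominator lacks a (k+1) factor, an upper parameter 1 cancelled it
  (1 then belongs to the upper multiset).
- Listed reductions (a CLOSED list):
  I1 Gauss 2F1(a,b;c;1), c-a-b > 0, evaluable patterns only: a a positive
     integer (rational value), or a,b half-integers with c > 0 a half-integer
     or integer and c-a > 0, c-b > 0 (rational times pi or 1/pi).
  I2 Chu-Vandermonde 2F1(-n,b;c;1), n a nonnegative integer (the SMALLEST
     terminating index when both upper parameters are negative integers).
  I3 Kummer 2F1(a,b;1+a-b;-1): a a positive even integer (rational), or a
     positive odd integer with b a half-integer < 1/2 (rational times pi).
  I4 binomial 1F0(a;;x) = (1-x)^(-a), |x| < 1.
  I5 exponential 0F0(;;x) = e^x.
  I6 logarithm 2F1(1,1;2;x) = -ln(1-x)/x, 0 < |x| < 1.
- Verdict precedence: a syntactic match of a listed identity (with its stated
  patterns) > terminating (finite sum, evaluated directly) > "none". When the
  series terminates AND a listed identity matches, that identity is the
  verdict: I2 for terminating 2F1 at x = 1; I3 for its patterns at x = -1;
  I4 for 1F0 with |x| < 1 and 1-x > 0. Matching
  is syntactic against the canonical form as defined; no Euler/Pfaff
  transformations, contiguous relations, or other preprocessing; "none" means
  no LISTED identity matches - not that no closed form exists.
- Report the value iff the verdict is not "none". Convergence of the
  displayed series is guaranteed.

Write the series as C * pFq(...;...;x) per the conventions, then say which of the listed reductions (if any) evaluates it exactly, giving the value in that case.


First insight: t_0 = -8/5 here, and the ratio is unreduced: k^2 + 1 divides both sides (C = -8/5, x = -1/4).
Ratio: r(k) = (-1/4) * (k+4/3) (k+11/6) / [(k+2) (k+1)] ; factor over Q: parameters, x = (-1/4), and C = -8/5.

Prefactor -8/5, argument -1/4: 2F1 with upper {4/3, 11/6} over lower {2}. Verdict: none - at argument -1/4 the multisets {4/3, 11/6} ; {2} match no listed identity.


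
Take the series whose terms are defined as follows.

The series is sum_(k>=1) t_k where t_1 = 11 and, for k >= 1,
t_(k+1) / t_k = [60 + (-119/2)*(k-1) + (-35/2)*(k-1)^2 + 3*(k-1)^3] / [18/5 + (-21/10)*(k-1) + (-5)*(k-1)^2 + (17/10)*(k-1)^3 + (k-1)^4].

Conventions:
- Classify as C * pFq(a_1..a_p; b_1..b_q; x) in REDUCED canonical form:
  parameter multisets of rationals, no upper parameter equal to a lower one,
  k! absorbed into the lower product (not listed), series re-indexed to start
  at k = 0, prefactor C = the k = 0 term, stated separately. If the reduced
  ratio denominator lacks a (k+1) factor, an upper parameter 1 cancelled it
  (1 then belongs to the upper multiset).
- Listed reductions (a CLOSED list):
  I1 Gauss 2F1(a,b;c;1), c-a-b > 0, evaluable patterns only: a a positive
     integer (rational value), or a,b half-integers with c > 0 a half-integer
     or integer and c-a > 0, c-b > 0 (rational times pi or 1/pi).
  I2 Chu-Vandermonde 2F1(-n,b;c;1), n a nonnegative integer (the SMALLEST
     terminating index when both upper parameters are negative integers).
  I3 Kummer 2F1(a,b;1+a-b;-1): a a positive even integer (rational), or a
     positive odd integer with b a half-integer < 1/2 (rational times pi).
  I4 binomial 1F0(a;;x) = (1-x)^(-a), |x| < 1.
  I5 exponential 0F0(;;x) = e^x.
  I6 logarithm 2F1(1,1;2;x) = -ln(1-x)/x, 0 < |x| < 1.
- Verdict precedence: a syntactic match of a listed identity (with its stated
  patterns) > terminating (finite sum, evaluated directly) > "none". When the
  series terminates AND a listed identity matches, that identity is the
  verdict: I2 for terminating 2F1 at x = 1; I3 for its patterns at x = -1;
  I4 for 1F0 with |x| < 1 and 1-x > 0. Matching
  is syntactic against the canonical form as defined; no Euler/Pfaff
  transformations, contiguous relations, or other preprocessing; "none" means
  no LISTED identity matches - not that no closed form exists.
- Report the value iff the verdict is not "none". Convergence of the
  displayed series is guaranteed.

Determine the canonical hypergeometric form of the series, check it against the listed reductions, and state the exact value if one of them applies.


With C = 11: the canonical form is 2F2(-8, -5/6; -3/2, -4/5; 3). Verdict: terminating - the sum ends at index 8 because -8 is a negative integer; exact evaluation follows. Sum: 17773987703/14370048.

Structural cue: x = 3 and the expanded ratio factors over Q; C = 11, x = 3, roots give parameters.
Term ratio: r(k) = 3 * (k-8) (k-5/6) / [(k-3/2) (k-4/5) (k+1)] - rational in k. x = 3; t_0 = 11; negate the roots.


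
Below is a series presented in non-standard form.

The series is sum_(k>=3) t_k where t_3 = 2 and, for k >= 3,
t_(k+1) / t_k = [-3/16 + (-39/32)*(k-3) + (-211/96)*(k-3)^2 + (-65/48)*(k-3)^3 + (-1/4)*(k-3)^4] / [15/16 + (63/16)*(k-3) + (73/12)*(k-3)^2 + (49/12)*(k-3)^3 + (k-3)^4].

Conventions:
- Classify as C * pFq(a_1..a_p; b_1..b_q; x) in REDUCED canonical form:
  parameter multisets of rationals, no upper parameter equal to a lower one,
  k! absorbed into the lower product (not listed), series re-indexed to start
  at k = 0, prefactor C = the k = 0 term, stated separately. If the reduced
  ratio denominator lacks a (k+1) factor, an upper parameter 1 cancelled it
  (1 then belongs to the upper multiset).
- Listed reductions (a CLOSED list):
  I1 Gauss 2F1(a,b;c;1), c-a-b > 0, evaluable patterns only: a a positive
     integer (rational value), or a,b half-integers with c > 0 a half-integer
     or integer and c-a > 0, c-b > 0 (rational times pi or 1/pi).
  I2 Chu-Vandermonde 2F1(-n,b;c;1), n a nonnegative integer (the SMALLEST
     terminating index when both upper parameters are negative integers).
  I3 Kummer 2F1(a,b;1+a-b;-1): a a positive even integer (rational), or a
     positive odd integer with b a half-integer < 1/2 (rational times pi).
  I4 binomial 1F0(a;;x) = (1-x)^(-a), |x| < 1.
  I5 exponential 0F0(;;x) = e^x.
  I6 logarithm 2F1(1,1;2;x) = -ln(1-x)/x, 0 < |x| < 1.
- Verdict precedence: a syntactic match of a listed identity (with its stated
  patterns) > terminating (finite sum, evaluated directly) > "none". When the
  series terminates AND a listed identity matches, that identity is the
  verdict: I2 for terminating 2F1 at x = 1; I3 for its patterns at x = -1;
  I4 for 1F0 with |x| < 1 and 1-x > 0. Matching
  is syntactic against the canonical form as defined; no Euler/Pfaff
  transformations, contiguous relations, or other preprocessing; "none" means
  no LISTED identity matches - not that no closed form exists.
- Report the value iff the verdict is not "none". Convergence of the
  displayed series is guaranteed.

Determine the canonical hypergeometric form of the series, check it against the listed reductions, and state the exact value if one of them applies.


Classification (C = 2): 3F2 with upper {1/4, 2/3, 3}, lower {3/4, 5/6}, argument x = -1/4. Verdict: none here - no I1-I6 shape fits x = -1/4 with lower {3/4, 5/6}.

Key step: t_0 = 2 here, and the ratio is unreduced: k + 3/2 divides both sides (C = 2).
Step ratio: r(k) = (-1/4) * (k+1/4) (k+2/3) (k+3) / [(k+3/4) (k+5/6) (k+1)] ; factor over Q: parameters, x = (-1/4), and C = 2.


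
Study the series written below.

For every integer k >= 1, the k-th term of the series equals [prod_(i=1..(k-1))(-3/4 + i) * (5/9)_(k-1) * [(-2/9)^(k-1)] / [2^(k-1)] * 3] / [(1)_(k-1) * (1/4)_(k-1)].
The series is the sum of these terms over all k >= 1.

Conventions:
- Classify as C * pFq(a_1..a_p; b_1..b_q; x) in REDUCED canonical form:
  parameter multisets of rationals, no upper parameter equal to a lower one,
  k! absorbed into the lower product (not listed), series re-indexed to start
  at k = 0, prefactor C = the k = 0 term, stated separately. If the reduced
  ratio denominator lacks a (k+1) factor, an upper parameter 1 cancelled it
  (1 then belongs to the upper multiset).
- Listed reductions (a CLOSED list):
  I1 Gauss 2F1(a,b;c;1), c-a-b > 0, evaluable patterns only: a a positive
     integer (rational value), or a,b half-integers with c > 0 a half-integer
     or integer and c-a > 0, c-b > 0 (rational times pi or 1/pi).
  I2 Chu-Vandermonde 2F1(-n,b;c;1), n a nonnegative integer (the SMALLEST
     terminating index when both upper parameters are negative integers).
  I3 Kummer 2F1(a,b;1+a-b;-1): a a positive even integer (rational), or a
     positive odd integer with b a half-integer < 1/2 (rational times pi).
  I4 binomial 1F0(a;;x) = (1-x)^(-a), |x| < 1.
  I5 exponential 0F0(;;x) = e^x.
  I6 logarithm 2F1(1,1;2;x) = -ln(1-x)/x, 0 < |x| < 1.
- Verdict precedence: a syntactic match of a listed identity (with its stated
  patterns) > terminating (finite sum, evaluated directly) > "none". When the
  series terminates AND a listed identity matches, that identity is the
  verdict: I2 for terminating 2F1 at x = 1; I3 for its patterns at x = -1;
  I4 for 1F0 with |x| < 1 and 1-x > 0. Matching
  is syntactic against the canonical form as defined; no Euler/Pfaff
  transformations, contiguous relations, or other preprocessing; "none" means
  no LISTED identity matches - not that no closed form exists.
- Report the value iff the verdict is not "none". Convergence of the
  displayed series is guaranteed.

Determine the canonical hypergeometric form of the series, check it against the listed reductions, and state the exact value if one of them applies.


Canonical form: C = 3 times 1F0 with upper {5/9}, lower {-}, x = -1/9. Verdict (x = -1/9): the binomial series (I4) applies (the 1F0 binomial series: exponent -5/9, x = -1/9). Sum: 3 * (10/9)^(-5/9).

Key step: x = (-1/9) and the two k-th powers (C = 3, x = -1/9) combine into one argument.
Term ratio: r(k) = (-1/9) * (k+5/9) / [(k+1)] - rational; roots negated = parameters, x = (-1/9), C = 3.


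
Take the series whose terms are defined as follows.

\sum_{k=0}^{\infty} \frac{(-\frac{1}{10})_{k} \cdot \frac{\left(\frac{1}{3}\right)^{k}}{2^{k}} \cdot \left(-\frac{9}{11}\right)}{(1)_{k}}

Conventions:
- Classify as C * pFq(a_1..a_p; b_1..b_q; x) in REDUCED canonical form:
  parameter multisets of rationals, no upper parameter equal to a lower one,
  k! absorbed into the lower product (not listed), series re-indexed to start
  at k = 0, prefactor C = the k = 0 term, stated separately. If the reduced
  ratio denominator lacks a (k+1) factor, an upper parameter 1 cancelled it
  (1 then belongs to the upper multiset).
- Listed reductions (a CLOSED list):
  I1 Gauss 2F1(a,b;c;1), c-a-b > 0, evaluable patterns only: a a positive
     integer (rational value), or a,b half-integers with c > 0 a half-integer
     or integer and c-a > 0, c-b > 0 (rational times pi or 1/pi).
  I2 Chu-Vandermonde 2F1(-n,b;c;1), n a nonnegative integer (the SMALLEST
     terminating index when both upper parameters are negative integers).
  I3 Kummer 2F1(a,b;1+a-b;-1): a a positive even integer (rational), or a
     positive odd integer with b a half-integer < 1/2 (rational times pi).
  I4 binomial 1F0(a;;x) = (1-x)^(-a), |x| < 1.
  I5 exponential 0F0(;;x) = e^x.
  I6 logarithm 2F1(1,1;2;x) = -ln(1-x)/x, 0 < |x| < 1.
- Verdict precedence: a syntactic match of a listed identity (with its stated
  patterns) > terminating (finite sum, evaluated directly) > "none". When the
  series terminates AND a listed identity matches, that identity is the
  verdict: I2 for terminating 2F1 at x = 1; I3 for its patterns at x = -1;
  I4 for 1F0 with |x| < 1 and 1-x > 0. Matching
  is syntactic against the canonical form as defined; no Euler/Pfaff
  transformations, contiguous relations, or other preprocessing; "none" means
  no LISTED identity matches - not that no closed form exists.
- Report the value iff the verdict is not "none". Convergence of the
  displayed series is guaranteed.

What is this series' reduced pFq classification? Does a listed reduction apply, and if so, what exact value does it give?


Classification (C = -\frac{9}{11}): 1F0 with upper {-\frac{1}{10}}, lower {-}, argument x = \frac{1}{6}. Verdict: the binomial series (I4) applies (the 1F0 binomial series: exponent 1/10, x = \frac{1}{6}). Its exact value is \left(-\frac{9}{11}\right) \cdot \left(\frac{5}{6}\right)^{\frac{1}{10}}.

First insight: x = \frac{1}{6} and the two k-th powers (C = -9/11) combine into one argument.
Adjacent-term ratio: r(k) = \frac{1}{6} * (k-\frac{1}{10}) / [(k+1)] - rational in k, leading ratio \frac{1}{6}; with t_0 = -\frac{9}{11}, classification follows.


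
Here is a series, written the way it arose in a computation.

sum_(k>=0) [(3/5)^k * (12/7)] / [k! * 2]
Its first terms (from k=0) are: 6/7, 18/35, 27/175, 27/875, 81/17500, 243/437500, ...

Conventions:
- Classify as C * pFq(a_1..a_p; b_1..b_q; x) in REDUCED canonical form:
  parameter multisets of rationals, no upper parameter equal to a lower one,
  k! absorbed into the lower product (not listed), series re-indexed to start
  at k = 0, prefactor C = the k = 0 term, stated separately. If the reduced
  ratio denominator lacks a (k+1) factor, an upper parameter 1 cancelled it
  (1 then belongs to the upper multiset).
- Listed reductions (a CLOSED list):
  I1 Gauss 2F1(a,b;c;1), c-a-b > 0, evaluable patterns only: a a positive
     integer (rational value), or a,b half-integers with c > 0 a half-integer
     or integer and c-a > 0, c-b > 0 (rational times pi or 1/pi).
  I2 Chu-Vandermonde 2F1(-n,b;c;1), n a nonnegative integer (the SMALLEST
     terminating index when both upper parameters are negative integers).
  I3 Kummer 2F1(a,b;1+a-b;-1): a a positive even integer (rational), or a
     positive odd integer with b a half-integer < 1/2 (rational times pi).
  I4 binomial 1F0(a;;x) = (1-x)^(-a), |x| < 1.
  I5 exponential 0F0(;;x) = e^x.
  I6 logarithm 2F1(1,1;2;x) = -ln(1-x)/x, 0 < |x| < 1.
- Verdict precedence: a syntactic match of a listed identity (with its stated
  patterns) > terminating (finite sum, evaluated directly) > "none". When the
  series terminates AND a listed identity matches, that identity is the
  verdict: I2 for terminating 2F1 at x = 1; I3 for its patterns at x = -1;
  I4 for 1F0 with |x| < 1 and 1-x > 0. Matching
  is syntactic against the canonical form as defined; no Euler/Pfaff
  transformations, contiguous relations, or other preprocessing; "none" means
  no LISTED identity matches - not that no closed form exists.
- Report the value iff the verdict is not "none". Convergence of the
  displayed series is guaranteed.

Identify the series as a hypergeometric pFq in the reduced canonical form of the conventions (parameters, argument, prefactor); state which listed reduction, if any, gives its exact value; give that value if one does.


Prefactor 6/7, argument 3/5: 0F0 with upper {-} over lower {-}. Verdict: exponential (I5) matches (the 0F0 exponential series at x = 3/5). Its exact value is (6/7) * e^(3/5).

Key observation: with t_0 = 6/7, the constant factors (C = 6/7, x = 3/5) combine into one prefactor.
Ratio: r(k) = (3/5) * 1 / [(k+1)] - rational; roots negated = parameters, x = (3/5), C = 6/7.


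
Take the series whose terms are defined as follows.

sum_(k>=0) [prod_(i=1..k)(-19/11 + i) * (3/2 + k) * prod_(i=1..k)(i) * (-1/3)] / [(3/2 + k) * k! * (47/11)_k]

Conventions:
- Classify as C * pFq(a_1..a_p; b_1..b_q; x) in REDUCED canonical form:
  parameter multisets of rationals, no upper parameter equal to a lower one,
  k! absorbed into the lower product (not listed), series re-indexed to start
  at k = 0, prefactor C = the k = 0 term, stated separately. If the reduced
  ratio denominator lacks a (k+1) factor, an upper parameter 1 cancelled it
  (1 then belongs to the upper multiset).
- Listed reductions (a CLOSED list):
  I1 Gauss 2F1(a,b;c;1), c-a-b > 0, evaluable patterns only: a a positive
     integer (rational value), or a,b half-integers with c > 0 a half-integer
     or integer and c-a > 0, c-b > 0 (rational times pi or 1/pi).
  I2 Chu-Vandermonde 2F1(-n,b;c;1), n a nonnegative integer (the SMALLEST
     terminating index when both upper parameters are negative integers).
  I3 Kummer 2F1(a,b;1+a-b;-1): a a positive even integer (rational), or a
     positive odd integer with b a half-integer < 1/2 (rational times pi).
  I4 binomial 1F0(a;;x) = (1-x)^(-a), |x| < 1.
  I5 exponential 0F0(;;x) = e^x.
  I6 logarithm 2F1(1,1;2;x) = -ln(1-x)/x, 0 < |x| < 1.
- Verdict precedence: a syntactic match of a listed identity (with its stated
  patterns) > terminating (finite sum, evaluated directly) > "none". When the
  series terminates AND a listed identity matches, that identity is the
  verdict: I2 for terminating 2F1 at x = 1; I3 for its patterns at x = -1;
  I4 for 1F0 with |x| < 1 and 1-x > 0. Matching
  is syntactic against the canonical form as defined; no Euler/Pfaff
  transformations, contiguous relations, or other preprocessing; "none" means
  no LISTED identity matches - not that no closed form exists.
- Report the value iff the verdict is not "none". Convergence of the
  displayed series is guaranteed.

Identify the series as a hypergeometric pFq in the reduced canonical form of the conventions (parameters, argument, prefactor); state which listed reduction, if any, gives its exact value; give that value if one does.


With C = -1/3: the canonical form is 2F1(-8/11, 1; 47/11; 1). Verdict: this is Gauss's theorem (I1) (x = 1: the Gamma ratio telescopes since c-a-b = 4 > 0 and a = 1 in Z>0). Hence: -3/11.

Key observation: t_0 being -1/3, the running product (prefactor -1/3) telescopes to a rising factorial.
Step ratio: r(k) = 1 * (k-8/11) (k+1) / [(k+47/11) (k+1)] - rational in k, leading ratio 1; with t_0 = -1/3, classification follows.


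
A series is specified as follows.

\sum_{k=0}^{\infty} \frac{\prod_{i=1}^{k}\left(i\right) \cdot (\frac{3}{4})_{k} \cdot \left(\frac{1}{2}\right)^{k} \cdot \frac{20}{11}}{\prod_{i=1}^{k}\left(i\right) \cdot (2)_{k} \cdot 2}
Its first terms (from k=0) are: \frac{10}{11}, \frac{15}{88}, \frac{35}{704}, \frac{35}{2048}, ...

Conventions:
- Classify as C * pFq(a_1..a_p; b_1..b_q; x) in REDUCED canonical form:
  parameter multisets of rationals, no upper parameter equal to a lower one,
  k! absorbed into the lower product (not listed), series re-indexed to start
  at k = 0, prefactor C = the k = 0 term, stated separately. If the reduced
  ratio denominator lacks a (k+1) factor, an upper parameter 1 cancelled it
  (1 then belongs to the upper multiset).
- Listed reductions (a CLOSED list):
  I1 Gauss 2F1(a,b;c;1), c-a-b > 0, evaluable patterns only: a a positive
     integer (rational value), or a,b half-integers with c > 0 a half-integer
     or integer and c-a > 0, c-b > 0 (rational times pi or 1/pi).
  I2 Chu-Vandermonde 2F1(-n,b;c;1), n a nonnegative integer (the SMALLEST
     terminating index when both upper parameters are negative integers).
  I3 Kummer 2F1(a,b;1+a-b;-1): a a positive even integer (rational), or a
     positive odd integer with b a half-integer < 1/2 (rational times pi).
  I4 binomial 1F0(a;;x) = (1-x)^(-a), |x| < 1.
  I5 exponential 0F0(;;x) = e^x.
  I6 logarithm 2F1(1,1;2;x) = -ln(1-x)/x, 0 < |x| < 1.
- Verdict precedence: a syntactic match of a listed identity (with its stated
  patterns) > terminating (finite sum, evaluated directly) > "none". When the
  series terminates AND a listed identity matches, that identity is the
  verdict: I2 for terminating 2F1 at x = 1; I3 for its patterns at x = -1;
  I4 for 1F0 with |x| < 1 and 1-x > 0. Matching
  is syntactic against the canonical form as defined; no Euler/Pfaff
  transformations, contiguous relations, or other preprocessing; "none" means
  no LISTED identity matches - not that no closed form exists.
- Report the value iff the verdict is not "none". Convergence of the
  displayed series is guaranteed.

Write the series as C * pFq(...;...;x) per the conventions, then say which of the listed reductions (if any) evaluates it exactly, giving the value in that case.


x = \frac{1}{2} here; the reduced form reads 2F1, upper {\frac{3}{4}, 1}, lower {2}, C = \frac{10}{11}. Verdict: none. No listed pattern accepts 2F1(\frac{3}{4}, 1; 2; \frac{1}{2}).

Structural cue: t_0 being \frac{10}{11}, the running product (C = 10/11) telescopes to a rising factorial.
Consecutive-term ratio: r(k) = \frac{1}{2} * (k+\frac{3}{4}) (k+1) / [(k+2) (k+1)] - rational in k. x = \frac{1}{2}; t_0 = \frac{10}{11}; negate the roots.


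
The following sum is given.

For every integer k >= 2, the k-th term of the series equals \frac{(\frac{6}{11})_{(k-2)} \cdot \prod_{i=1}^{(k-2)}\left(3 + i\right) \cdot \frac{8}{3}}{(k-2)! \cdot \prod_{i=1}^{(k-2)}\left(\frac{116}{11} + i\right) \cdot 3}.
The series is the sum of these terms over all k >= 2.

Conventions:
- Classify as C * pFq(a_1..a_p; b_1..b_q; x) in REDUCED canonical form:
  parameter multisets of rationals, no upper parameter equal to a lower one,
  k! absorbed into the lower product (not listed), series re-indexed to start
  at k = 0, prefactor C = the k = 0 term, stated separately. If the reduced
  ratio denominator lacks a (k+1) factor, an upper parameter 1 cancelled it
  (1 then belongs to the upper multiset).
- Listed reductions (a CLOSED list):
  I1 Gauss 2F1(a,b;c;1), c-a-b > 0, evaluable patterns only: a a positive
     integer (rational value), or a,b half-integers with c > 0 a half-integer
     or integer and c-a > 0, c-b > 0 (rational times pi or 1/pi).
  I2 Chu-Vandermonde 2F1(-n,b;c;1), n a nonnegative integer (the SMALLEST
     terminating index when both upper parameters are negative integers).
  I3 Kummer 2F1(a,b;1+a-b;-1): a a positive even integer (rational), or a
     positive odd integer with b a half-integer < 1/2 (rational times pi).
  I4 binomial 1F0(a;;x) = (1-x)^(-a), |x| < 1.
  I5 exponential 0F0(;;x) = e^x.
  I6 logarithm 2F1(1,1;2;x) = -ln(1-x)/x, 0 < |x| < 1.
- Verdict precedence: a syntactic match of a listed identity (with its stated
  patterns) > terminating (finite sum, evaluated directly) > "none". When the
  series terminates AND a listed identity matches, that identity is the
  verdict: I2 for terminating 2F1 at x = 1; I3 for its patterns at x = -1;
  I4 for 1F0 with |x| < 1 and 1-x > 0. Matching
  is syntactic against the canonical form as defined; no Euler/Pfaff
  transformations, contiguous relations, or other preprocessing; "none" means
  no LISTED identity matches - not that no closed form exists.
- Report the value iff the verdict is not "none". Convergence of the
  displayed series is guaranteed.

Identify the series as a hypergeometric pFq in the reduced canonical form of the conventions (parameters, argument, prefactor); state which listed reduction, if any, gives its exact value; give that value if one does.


This is \frac{8}{9} * 2F1(\frac{6}{11}, 4; \frac{127}{11}; 1) in reduced canonical form. Verdict at x = 1: Gauss (I1, integer-parameter pattern) matches (x = 1: the Gamma ratio telescopes since c-a-b = 7 > 0 and a = 4 in Z>0). Hence: \frac{452516}{395307}.

The tell: x = 1 and the lower running product (C = 8/9) is a rising factorial.
Ratio: r(k) = 1 * (k+\frac{6}{11}) (k+4) / [(k+\frac{127}{11}) (k+1)] - rational in k. x = 1; t_0 = \frac{8}{9}; negate the roots.


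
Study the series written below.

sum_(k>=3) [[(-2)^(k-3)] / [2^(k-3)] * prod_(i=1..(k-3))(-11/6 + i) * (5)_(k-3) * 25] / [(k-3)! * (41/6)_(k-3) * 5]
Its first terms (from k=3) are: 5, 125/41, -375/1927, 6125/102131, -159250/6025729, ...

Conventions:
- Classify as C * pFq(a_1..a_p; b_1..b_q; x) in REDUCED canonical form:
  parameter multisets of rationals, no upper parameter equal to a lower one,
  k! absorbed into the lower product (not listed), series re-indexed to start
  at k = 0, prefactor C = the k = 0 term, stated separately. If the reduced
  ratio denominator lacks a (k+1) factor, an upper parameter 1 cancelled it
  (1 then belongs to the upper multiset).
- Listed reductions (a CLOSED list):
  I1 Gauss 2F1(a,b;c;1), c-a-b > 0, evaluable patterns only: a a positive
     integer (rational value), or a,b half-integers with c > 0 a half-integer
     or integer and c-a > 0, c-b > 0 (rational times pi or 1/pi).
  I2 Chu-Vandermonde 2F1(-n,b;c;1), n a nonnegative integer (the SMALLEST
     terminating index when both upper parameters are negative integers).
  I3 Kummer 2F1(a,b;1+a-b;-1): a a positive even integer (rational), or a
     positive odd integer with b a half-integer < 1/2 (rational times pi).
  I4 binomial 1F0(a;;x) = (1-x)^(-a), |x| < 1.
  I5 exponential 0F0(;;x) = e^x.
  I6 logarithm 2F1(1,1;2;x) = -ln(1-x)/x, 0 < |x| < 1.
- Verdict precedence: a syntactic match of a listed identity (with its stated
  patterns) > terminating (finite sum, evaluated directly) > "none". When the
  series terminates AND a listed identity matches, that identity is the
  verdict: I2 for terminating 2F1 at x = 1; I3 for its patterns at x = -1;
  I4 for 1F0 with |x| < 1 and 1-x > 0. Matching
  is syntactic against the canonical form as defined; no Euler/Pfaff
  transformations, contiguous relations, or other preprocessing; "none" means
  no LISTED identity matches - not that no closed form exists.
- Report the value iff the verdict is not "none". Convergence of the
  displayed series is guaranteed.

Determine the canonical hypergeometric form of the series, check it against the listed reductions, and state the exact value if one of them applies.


Classification (C = 5): 2F1 with upper {-5/6, 5}, lower {41/6}, argument x = -1. Verdict: none here - no I1-I6 shape fits x = -1 with lower {41/6}.

First insight: t_0 = 5 here, and the running product (C = 5) telescopes to a rising factorial.
Term ratio: r(k) = (-1) * (k-5/6) (k+5) / [(k+41/6) (k+1)] - rational in k, leading ratio (-1); with t_0 = 5, classification follows.


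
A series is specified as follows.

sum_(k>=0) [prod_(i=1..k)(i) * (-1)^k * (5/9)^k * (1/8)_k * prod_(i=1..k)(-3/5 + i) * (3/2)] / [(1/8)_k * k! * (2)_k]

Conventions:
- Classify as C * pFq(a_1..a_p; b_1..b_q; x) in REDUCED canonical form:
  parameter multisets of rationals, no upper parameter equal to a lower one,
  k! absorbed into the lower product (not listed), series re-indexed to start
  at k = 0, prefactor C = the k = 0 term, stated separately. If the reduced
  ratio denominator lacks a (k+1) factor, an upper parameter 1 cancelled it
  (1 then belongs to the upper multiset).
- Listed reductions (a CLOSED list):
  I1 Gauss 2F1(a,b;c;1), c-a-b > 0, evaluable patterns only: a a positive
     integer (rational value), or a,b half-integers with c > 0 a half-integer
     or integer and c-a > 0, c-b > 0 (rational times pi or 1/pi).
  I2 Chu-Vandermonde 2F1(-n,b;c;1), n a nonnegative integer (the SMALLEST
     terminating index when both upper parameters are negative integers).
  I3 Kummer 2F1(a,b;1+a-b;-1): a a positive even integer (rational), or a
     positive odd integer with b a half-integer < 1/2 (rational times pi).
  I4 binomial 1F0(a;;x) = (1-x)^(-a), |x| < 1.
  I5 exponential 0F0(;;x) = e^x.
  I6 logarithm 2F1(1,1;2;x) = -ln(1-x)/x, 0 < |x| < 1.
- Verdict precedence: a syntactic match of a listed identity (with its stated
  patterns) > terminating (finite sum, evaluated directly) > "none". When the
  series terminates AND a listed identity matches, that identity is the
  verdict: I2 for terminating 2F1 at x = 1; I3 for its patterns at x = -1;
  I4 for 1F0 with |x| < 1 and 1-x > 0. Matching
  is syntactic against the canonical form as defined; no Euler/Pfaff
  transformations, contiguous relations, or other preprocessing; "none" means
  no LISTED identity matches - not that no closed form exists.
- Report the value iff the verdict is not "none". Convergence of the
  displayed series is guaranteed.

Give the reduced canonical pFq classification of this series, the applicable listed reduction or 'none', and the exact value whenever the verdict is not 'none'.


Key observation: from the first term 3/2: the (-1)^k factor (prefactor 3/2) folds into the argument's sign.
Consecutive-term ratio: r(k) = (-5/9) * (k+2/5) (k+1) / [(k+2) (k+1)] ; factor over Q: parameters, x = (-5/9), and C = 3/2.

Reduced: x = -5/9, 2F1, upper = {2/5, 1}, lower = {2}, C = 3/2. Verdict: none - at argument -5/9 the multisets {2/5, 1} ; {2} match no listed identity.


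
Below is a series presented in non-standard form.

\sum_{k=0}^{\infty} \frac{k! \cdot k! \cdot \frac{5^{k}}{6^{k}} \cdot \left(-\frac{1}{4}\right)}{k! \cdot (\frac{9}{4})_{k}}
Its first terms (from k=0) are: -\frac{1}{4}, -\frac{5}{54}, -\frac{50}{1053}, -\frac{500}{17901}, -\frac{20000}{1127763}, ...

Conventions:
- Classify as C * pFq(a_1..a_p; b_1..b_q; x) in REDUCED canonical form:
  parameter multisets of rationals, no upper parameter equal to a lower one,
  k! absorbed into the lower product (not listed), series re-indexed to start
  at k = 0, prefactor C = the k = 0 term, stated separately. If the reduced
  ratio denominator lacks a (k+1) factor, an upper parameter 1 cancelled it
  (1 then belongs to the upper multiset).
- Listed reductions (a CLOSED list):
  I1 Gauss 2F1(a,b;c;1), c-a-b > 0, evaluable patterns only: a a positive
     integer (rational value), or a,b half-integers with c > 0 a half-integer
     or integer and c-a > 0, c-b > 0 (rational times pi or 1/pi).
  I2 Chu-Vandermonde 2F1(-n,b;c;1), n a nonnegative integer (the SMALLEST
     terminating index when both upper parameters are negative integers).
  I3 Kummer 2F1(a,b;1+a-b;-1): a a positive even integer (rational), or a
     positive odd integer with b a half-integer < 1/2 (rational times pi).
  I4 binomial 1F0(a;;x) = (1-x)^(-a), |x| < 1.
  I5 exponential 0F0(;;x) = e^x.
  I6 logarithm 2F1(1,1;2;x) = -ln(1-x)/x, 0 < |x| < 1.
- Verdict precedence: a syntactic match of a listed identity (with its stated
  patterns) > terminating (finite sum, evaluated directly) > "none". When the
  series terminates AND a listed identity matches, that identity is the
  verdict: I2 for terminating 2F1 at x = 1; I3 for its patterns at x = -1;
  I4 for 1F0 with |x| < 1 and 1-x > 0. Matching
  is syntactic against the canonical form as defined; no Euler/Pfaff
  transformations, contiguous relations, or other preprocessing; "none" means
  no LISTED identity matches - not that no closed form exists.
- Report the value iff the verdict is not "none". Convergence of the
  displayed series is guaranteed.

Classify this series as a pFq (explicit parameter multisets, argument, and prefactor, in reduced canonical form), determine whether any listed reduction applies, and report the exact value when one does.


This is -\frac{1}{4} * 2F1(1, 1; \frac{9}{4}; \frac{5}{6}) in reduced canonical form. Verdict: none. No listed pattern accepts 2F1(1, 1; \frac{9}{4}; \frac{5}{6}).

Key step: t_0 = -\frac{1}{4} here, and the factorial ratio (prefactor -1/4) (k+a-1)!/(a-1)! is a rising factorial (a)_k.
Adjacent-term ratio: r(k) = \frac{5}{6} * (k+1) (k+1) / [(k+\frac{9}{4}) (k+1)] - rational; roots negated = parameters, x = \frac{5}{6}, C = -\frac{1}{4}.


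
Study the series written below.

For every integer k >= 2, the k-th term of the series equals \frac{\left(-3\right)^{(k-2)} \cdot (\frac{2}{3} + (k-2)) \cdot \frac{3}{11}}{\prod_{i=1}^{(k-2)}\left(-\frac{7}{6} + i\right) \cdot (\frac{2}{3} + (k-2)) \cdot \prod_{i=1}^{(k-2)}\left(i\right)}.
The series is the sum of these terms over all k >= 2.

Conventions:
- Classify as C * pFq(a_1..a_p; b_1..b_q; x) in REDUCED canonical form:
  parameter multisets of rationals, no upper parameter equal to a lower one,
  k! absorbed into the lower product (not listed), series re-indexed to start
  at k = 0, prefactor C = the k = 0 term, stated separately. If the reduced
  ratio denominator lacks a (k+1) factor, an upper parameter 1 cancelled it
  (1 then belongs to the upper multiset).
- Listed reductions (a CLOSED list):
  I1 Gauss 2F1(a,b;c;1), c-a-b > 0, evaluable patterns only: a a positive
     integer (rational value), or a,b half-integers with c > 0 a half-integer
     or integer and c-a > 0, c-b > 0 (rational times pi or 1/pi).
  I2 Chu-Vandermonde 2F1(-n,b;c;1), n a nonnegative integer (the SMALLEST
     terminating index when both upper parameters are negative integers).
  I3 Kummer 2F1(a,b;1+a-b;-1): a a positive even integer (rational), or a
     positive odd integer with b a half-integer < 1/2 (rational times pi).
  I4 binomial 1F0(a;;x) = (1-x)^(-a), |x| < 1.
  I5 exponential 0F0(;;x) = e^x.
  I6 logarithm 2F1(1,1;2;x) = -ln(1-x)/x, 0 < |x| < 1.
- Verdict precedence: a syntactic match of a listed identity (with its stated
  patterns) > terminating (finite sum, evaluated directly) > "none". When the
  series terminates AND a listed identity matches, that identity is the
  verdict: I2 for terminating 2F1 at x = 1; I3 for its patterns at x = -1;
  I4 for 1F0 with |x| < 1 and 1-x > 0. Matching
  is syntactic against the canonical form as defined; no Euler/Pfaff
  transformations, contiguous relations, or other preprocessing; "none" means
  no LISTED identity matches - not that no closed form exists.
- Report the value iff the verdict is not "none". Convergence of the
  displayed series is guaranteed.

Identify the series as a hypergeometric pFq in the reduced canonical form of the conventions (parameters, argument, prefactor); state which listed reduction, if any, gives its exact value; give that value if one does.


With C = \frac{3}{11}: the canonical form is 0F1(-; -\frac{1}{6}; -3). Verdict: none. A 0F1 with upper {-} fits none of I1-I6 at x = -3; the sum runs forever.

Key observation: t_0 = \frac{3}{11} here, and the lower running product (C = 3/11) is a rising factorial.
Consecutive-term ratio: r(k) = -3 * 1 / [(k-\frac{1}{6}) (k+1)] ; factor over Q: parameters, x = -3, and C = \frac{3}{11}.
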